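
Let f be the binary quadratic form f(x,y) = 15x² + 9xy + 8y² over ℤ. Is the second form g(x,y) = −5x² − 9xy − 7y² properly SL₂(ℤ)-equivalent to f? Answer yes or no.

D₁ = -399, D₂ = -59
discriminants differ ⇒ not SL₂(ℤ)-equivalent

no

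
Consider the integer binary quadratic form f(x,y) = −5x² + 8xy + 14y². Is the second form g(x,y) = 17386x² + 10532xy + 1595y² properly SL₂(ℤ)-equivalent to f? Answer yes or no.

D₁ = 344, D₂ = 344
river cycle of f (length 10): (-5, 18, 1), (1, 18, -5), (-5, 12, 10), (10, 8, -7), (-7, 6, 11), (11, 16, -2), (-2, 16, 11), (11, 6, -7), (-7, 8, 10), (10, 12, -5)
river cycle of g (length 10): (-5, 18, 1), (1, 18, -5), (-5, 12, 10), (10, 8, -7), (-7, 6, 11), (11, 16, -2), (-2, 16, 11), (11, 6, -7), (-7, 8, 10), (10, 12, -5)
cycles coincide ⇒ equivalent

yes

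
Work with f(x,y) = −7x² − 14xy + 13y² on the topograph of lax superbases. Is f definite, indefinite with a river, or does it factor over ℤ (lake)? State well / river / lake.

D = b²−4ac = (-14)² − 4·(-7)·13 = 560
D > 0 non-square ⇒ indefinite ⇒ periodic river

river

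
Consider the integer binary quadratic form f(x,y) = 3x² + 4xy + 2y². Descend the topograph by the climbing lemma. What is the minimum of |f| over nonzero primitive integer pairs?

translate: b→-2 (≡4 mod 6), so (3,4,2)→(3,-2,1)
flip: (3,-2,1)→(1,2,3)
translate: b→0 (≡2 mod 2), so (1,2,3)→(1,0,2)
reduced (well bottom): (1,0,2) with a≤c, −a<b≤a
well minimum = a = 1

1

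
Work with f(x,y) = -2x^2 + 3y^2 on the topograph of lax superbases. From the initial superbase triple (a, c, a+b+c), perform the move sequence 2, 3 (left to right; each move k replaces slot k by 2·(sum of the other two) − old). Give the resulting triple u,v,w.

start (-2,3,1) = (f(1,0),f(0,1),f(1,1))
replace slot 2: 2·((-2)+1) − 3 = -5 → (-2,-5,1)
replace slot 3: 2·((-2)+(-5)) − 1 = -15 → (-2,-5,-15)

-2,-5,-15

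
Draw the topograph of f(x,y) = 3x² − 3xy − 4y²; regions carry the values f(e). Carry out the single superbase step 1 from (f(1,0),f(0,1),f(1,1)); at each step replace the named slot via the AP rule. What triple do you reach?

start (3,-4,-4) = (f(1,0),f(0,1),f(1,1))
replace slot 1: 2·((-4)+(-4)) − 3 = -19 → (-19,-4,-4)

-19,-4,-4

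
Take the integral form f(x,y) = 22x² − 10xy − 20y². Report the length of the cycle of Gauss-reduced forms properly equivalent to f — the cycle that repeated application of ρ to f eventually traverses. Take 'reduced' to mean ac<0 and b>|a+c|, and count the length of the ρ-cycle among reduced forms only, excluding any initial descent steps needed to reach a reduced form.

D = 1860, ⌊√D⌋ = 43
descent: ρ → (-20,10,22)  [lands on river]
river: ρ → (22,34,-8)
river: ρ → (-8,30,30)
river: ρ → (30,30,-8)
river: ρ → (-8,34,22)
river: ρ → (22,10,-20)
river: ρ → (-20,30,12)
river: ρ → (12,42,-2)
river: ρ → (-2,42,12)
river: ρ → (12,30,-20)
ρ-cycle length = 10 (tail of 1 descent step not counted)

10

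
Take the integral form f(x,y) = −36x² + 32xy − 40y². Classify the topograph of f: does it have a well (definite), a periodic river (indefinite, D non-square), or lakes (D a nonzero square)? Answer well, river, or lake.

D = b²−4ac = 32² − 4·(-36)·(-40) = -4736
D < 0 ⇒ definite ⇒ every region one sign ⇒ single well

well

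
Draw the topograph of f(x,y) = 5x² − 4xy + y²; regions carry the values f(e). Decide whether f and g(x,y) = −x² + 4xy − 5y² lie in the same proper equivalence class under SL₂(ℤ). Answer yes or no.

D₁ = -4, D₂ = -4
f: flip: (5,-4,1)→(1,4,5)
f: translate: b→0 (≡4 mod 2), so (1,4,5)→(1,0,1)
f: reduced (well bottom): (1,0,1) with a≤c, −a<b≤a
g is negative-definite; reduce −g:
−g: translate: b→0 (≡-4 mod 2), so (1,-4,5)→(1,0,1)
−g: reduced (well bottom): (1,0,1) with a≤c, −a<b≤a
flip sign back: reduced form of g is (-1,0,-1)
reduced forms (1, 0, 1) vs (-1, 0, -1) ⇒ inequivalent

no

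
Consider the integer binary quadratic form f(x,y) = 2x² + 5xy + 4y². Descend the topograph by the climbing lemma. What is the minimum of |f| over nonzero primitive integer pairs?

translate: b→1 (≡5 mod 4), so (2,5,4)→(2,1,1)
flip: (2,1,1)→(1,-1,2)
translate: b→1 (≡-1 mod 2), so (1,-1,2)→(1,1,2)
reduced (well bottom): (1,1,2) with a≤c, −a<b≤a
well minimum = a = 1

1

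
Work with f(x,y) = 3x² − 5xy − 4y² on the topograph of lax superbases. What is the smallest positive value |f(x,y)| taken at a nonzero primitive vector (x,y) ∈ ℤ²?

descent: ρ → (-4,5,3)  [lands on river]
river: ρ → (3,7,-2)
river: ρ → (-2,5,6)
river: ρ → (6,7,-1)
river: ρ → (-1,7,6)
river: ρ → (6,5,-2)
river: ρ → (-2,7,3)
river: ρ → (3,5,-4)
river: ρ → (-4,3,4)
river: ρ → (4,5,-3)
river: ρ → (-3,7,2)
river: ρ → (2,5,-6)
river: ρ → (-6,7,1)
river: ρ → (1,7,-6)
river: ρ → (-6,5,2)
river: ρ → (2,7,-3)
river: ρ → (-3,5,4)
river: ρ → (4,3,-4)
closes: descent 1, river 18
min |a| on river = 1

1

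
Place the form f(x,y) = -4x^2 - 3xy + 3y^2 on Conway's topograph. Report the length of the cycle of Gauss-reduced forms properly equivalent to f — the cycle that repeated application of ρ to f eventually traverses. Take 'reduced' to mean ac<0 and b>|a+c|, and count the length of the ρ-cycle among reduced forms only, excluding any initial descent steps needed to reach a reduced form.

D = 57, ⌊√D⌋ = 7
descent: ρ → (3,3,-4)  [lands on river]
river: ρ → (-4,5,2)
river: ρ → (2,7,-1)
river: ρ → (-1,7,2)
river: ρ → (2,5,-4)
river: ρ → (-4,3,3)
ρ-cycle length = 6 (tail of 1 descent step not counted)

6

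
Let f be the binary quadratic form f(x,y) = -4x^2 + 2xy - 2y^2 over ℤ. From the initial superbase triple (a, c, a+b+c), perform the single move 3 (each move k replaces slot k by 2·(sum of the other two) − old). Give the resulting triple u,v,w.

start (-4,-2,-4) = (f(1,0),f(0,1),f(1,1))
replace slot 3: 2·((-4)+(-2)) − (-4) = -8 → (-4,-2,-8)

-4,-2,-8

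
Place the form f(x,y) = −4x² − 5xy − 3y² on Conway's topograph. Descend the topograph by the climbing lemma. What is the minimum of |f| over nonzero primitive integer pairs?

translate: b→-3 (≡5 mod 8), so (4,5,3)→(4,-3,2)
flip: (4,-3,2)→(2,3,4)
translate: b→-1 (≡3 mod 4), so (2,3,4)→(2,-1,3)
reduced (well bottom): (2,-1,3) with a≤c, −a<b≤a
well minimum |f| = |-2| = 2 (negative-definite)

2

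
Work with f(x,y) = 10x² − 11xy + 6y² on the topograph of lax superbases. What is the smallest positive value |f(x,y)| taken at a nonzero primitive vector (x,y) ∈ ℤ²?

translate: b→9 (≡-11 mod 20), so (10,-11,6)→(10,9,5)
flip: (10,9,5)→(5,-9,10)
translate: b→1 (≡-9 mod 10), so (5,-9,10)→(5,1,6)
reduced (well bottom): (5,1,6) with a≤c, −a<b≤a
well minimum = a = 5

5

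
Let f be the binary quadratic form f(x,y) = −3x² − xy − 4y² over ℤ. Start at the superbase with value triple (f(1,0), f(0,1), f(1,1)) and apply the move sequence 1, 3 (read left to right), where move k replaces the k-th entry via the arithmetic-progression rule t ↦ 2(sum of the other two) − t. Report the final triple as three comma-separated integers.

start (-3,-4,-8) = (f(1,0),f(0,1),f(1,1))
replace slot 1: 2·((-4)+(-8)) − (-3) = -21 → (-21,-4,-8)
replace slot 3: 2·((-21)+(-4)) − (-8) = -42 → (-21,-4,-42)

-21,-4,-42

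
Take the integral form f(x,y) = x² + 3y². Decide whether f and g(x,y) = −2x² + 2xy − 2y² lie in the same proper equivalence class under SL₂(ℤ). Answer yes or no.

D₁ = -12, D₂ = -12
f: reduced (well bottom): (1,0,3) with a≤c, −a<b≤a
g is negative-definite; reduce −g:
−g: translate: b→2 (≡-2 mod 4), so (2,-2,2)→(2,2,2)
−g: reduced (well bottom): (2,2,2) with a≤c, −a<b≤a
flip sign back: reduced form of g is (-2,-2,-2)
reduced forms (1, 0, 3) vs (-2, -2, -2) ⇒ inequivalent

no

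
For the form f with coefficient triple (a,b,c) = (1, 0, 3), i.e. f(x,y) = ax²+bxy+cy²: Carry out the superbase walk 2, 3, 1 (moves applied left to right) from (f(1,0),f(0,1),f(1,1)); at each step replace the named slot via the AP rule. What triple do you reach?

start (1,3,4) = (f(1,0),f(0,1),f(1,1))
replace slot 2: 2·(1+4) − 3 = 7 → (1,7,4)
replace slot 3: 2·(1+7) − 4 = 12 → (1,7,12)
replace slot 1: 2·(7+12) − 1 = 37 → (37,7,12)

37,7,12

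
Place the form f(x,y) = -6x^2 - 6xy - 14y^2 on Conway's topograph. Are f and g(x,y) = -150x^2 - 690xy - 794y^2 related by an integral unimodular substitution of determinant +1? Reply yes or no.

D₁ = -300, D₂ = -300
f is negative-definite; reduce −f:
−f: reduced (well bottom): (6,6,14) with a≤c, −a<b≤a
flip sign back: reduced form of f is (-6,-6,-14)
g is negative-definite; reduce −g:
−g: translate: b→90 (≡690 mod 300), so (150,690,794)→(150,90,14)
−g: flip: (150,90,14)→(14,-90,150)
−g: translate: b→-6 (≡-90 mod 28), so (14,-90,150)→(14,-6,6)
−g: flip: (14,-6,6)→(6,6,14)
−g: reduced (well bottom): (6,6,14) with a≤c, −a<b≤a
flip sign back: reduced form of g is (-6,-6,-14)
reduced forms (-6, -6, -14) vs (-6, -6, -14) ⇒ equivalent

yes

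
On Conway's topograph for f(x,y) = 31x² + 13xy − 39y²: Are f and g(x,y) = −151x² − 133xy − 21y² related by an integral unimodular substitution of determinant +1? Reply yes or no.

D₁ = 5005, D₂ = 5005
river cycle of f (length 10): (-39, 65, 5), (5, 65, -39), (-39, 13, 31), (31, 49, -21), (-21, 35, 45), (45, 55, -11), (-11, 55, 45), (45, 35, -21), (-21, 49, 31), (31, 13, -39)
river cycle of g (length 10): (-21, 49, 31), (31, 13, -39), (-39, 65, 5), (5, 65, -39), (-39, 13, 31), (31, 49, -21), (-21, 35, 45), (45, 55, -11), (-11, 55, 45), (45, 35, -21)
cycles coincide ⇒ equivalent

yes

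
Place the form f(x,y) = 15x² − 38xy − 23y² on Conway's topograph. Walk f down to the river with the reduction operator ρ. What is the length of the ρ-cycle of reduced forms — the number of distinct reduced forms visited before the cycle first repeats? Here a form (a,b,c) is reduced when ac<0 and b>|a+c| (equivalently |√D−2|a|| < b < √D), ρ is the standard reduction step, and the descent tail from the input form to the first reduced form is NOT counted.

D = 2824, ⌊√D⌋ = 53
descent: ρ → (-23,38,15)  [lands on river]
river: ρ → (15,52,-2)
river: ρ → (-2,52,15)
river: ρ → (15,38,-23)
river: ρ → (-23,8,30)
river: ρ → (30,52,-1)
river: ρ → (-1,52,30)
river: ρ → (30,8,-23)
ρ-cycle length = 8 (tail of 1 descent step not counted)

8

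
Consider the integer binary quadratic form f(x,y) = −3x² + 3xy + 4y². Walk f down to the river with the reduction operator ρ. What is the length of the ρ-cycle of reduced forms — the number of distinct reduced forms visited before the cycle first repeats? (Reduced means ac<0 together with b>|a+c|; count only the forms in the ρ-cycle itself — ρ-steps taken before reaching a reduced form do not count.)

D = 57, ⌊√D⌋ = 7
river: ρ → (4,5,-2)
river: ρ → (-2,7,1)
river: ρ → (1,7,-2)
river: ρ → (-2,5,4)
river: ρ → (4,3,-3)
river: ρ → (-3,3,4)
ρ-cycle length = 6 (tail of 0 descent steps not counted)

6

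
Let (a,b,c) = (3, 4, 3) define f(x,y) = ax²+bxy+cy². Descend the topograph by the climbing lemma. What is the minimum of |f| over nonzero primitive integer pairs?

translate: b→-2 (≡4 mod 6), so (3,4,3)→(3,-2,2)
flip: (3,-2,2)→(2,2,3)
reduced (well bottom): (2,2,3) with a≤c, −a<b≤a
well minimum = a = 2

2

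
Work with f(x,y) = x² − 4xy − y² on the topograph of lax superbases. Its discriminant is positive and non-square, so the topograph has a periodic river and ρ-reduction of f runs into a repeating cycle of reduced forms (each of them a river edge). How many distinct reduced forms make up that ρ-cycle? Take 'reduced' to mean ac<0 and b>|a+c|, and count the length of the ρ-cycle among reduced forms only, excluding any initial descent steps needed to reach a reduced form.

D = 20, ⌊√D⌋ = 4
descent: ρ → (-1,4,1)  [lands on river]
river: ρ → (1,4,-1)
ρ-cycle length = 2 (tail of 1 descent step not counted)

2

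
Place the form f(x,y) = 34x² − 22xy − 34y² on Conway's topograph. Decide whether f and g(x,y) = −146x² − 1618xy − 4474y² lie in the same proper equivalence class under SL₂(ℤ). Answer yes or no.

D₁ = 5108, D₂ = 5108
river cycle of f (length 18): (-34, 22, 34), (34, 46, -22), (-22, 42, 38), (38, 34, -26), (-26, 70, 2), (2, 70, -26), (-26, 34, 38), (38, 42, -22), (-22, 46, 34), (34, 22, -34), … (8 more)
river cycle of g (length 18): (-22, 42, 38), (38, 34, -26), (-26, 70, 2), (2, 70, -26), (-26, 34, 38), (38, 42, -22), (-22, 46, 34), (34, 22, -34), (-34, 46, 22), (22, 42, -38), … (8 more)
cycles coincide ⇒ equivalent

yes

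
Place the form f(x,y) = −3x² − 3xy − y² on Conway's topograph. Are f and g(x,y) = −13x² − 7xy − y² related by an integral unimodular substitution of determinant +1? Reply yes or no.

D₁ = -3, D₂ = -3
f is negative-definite; reduce −f:
−f: flip: (3,3,1)→(1,-3,3)
−f: translate: b→1 (≡-3 mod 2), so (1,-3,3)→(1,1,1)
−f: reduced (well bottom): (1,1,1) with a≤c, −a<b≤a
flip sign back: reduced form of f is (-1,-1,-1)
g is negative-definite; reduce −g:
−g: flip: (13,7,1)→(1,-7,13)
−g: translate: b→1 (≡-7 mod 2), so (1,-7,13)→(1,1,1)
−g: reduced (well bottom): (1,1,1) with a≤c, −a<b≤a
flip sign back: reduced form of g is (-1,-1,-1)
reduced forms (-1, -1, -1) vs (-1, -1, -1) ⇒ equivalent

yes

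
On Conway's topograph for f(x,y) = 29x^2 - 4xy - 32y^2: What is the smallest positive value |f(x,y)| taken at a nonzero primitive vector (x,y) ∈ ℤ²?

descent: ρ → (-32,4,29)  [lands on river]
river: ρ → (29,54,-7)
river: ρ → (-7,58,13)
river: ρ → (13,46,-31)
river: ρ → (-31,16,28)
river: ρ → (28,40,-19)
river: ρ → (-19,36,32)
river: ρ → (32,28,-23)
river: ρ → (-23,18,37)
river: ρ → (37,56,-4)
river: ρ → (-4,56,37)
river: ρ → (37,18,-23)
river: ρ → (-23,28,32)
river: ρ → (32,36,-19)
river: ρ → (-19,40,28)
river: ρ → (28,16,-31)
river: ρ → (-31,46,13)
river: ρ → (13,58,-7)
river: ρ → (-7,54,29)
river: ρ → (29,4,-32)
river: ρ → (-32,60,1)
river: ρ → (1,60,-32)
closes: descent 1, river 22
min |a| on river = 1

1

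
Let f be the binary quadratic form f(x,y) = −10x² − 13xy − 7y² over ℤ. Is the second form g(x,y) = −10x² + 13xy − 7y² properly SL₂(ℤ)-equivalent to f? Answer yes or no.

D₁ = -111, D₂ = -111
f is negative-definite; reduce −f:
−f: translate: b→-7 (≡13 mod 20), so (10,13,7)→(10,-7,4)
−f: flip: (10,-7,4)→(4,7,10)
−f: translate: b→-1 (≡7 mod 8), so (4,7,10)→(4,-1,7)
−f: reduced (well bottom): (4,-1,7) with a≤c, −a<b≤a
flip sign back: reduced form of f is (-4,1,-7)
g is negative-definite; reduce −g:
−g: translate: b→7 (≡-13 mod 20), so (10,-13,7)→(10,7,4)
−g: flip: (10,7,4)→(4,-7,10)
−g: translate: b→1 (≡-7 mod 8), so (4,-7,10)→(4,1,7)
−g: reduced (well bottom): (4,1,7) with a≤c, −a<b≤a
flip sign back: reduced form of g is (-4,-1,-7)
reduced forms (-4, 1, -7) vs (-4, -1, -7) ⇒ inequivalent

no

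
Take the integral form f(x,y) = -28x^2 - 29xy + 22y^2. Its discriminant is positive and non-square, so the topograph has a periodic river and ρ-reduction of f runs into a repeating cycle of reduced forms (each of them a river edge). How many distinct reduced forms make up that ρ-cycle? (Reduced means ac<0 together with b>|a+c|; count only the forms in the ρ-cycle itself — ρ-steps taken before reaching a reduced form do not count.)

D = 3305, ⌊√D⌋ = 57
descent: ρ → (22,29,-28)  [lands on river]
river: ρ → (-28,27,23)
river: ρ → (23,19,-32)
river: ρ → (-32,45,10)
river: ρ → (10,55,-7)
river: ρ → (-7,57,2)
river: ρ → (2,55,-35)
river: ρ → (-35,15,22)
ρ-cycle length = 8 (tail of 1 descent step not counted)

8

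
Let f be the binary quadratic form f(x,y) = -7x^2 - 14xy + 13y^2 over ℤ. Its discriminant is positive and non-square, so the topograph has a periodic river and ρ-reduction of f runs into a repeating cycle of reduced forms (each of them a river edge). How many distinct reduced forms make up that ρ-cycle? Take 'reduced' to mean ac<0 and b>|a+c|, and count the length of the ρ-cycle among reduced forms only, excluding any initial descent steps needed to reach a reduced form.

D = 560, ⌊√D⌋ = 23
descent: ρ → (13,14,-7)  [lands on river]
river: ρ → (-7,14,13)
river: ρ → (13,12,-8)
river: ρ → (-8,20,5)
river: ρ → (5,20,-8)
river: ρ → (-8,12,13)
ρ-cycle length = 6 (tail of 1 descent step not counted)

6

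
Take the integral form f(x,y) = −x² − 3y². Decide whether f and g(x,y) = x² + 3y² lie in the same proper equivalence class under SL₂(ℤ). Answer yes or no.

D₁ = -12, D₂ = -12
f is negative-definite; reduce −f:
−f: reduced (well bottom): (1,0,3) with a≤c, −a<b≤a
flip sign back: reduced form of f is (-1,0,-3)
g: reduced (well bottom): (1,0,3) with a≤c, −a<b≤a
reduced forms (-1, 0, -3) vs (1, 0, 3) ⇒ inequivalent

no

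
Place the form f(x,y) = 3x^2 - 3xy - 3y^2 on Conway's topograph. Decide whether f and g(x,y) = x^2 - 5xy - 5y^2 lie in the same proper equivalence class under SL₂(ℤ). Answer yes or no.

D₁ = 45, D₂ = 45
river cycle of f (length 2): (-3, 3, 3), (3, 3, -3)
river cycle of g (length 2): (-5, 5, 1), (1, 5, -5)
cycles differ ⇒ inequivalent

no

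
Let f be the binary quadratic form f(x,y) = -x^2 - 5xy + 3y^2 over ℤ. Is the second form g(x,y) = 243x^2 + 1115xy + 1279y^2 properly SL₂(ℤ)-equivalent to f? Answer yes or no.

D₁ = 37, D₂ = 37
river cycle of f (length 6): (3, 5, -1), (-1, 5, 3), (3, 1, -3), (-3, 5, 1), (1, 5, -3), (-3, 1, 3)
river cycle of g (length 6): (3, 5, -1), (-1, 5, 3), (3, 1, -3), (-3, 5, 1), (1, 5, -3), (-3, 1, 3)
cycles coincide ⇒ equivalent

yes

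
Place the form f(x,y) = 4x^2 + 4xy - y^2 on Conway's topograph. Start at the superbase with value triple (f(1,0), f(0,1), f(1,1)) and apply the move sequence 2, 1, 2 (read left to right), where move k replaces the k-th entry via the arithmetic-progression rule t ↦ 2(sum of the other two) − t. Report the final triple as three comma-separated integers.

start (4,-1,7) = (f(1,0),f(0,1),f(1,1))
replace slot 2: 2·(4+7) − (-1) = 23 → (4,23,7)
replace slot 1: 2·(23+7) − 4 = 56 → (56,23,7)
replace slot 2: 2·(56+7) − 23 = 103 → (56,103,7)

56,103,7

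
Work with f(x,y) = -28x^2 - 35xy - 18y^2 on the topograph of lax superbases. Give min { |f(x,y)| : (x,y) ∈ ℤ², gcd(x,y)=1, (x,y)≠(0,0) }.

translate: b→-21 (≡35 mod 56), so (28,35,18)→(28,-21,11)
flip: (28,-21,11)→(11,21,28)
translate: b→-1 (≡21 mod 22), so (11,21,28)→(11,-1,18)
reduced (well bottom): (11,-1,18) with a≤c, −a<b≤a
well minimum |f| = |-11| = 11 (negative-definite)

11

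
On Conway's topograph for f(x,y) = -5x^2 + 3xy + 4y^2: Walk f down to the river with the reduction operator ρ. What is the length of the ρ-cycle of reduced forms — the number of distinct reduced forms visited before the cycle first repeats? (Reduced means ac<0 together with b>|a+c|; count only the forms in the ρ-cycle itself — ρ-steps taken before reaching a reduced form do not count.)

D = 89, ⌊√D⌋ = 9
river: ρ → (4,5,-4)
river: ρ → (-4,3,5)
river: ρ → (5,7,-2)
river: ρ → (-2,9,1)
river: ρ → (1,9,-2)
river: ρ → (-2,7,5)
river: ρ → (5,3,-4)
river: ρ → (-4,5,4)
river: ρ → (4,3,-5)
river: ρ → (-5,7,2)
river: ρ → (2,9,-1)
river: ρ → (-1,9,2)
river: ρ → (2,7,-5)
river: ρ → (-5,3,4)
ρ-cycle length = 14 (tail of 0 descent steps not counted)

14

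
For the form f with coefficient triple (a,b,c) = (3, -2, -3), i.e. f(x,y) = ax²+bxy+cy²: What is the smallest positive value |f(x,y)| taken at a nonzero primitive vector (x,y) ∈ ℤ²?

descent: ρ → (-3,2,3)  [lands on river]
river: ρ → (3,4,-2)
river: ρ → (-2,4,3)
river: ρ → (3,2,-3)
river: ρ → (-3,4,2)
river: ρ → (2,4,-3)
closes: descent 1, river 6
min |a| on river = 2

2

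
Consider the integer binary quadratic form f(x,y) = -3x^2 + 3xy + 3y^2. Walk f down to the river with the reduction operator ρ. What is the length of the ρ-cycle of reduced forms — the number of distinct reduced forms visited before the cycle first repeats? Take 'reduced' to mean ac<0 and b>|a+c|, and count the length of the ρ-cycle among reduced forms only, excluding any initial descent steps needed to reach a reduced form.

D = 45, ⌊√D⌋ = 6
river: ρ → (3,3,-3)
river: ρ → (-3,3,3)
ρ-cycle length = 2 (tail of 0 descent steps not counted)

2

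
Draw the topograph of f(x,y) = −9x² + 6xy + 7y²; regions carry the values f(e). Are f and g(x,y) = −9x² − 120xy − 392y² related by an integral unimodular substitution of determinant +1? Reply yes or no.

D₁ = 288, D₂ = 288
river cycle of f (length 6): (7, 8, -8), (-8, 8, 7), (7, 6, -9), (-9, 12, 4), (4, 12, -9), (-9, 6, 7)
river cycle of g (length 6): (-9, 6, 7), (7, 8, -8), (-8, 8, 7), (7, 6, -9), (-9, 12, 4), (4, 12, -9)
cycles coincide ⇒ equivalent

yes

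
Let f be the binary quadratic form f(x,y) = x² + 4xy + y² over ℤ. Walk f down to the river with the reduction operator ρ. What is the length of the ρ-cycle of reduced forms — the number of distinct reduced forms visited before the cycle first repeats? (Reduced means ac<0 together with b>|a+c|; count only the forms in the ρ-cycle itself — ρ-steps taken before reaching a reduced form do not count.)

D = 12, ⌊√D⌋ = 3
descent: ρ → (1,2,-2)  [lands on river]
river: ρ → (-2,2,1)
ρ-cycle length = 2 (tail of 1 descent step not counted)

2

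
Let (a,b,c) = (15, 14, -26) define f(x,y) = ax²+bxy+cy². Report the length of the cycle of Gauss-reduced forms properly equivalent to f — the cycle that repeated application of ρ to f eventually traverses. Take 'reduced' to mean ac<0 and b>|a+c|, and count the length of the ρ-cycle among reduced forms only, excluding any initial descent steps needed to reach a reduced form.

D = 1756, ⌊√D⌋ = 41
river: ρ → (-26,38,3)
river: ρ → (3,40,-13)
river: ρ → (-13,38,6)
river: ρ → (6,34,-25)
river: ρ → (-25,16,15)
river: ρ → (15,14,-26)
ρ-cycle length = 6 (tail of 0 descent steps not counted)

6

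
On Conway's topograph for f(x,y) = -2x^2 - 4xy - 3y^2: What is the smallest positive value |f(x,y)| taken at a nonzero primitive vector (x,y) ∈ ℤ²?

translate: b→0 (≡4 mod 4), so (2,4,3)→(2,0,1)
flip: (2,0,1)→(1,0,2)
reduced (well bottom): (1,0,2) with a≤c, −a<b≤a
well minimum |f| = |-1| = 1 (negative-definite)

1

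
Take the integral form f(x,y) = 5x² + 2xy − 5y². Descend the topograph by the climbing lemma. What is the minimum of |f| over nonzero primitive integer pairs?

river: ρ → (-5,8,2)
river: ρ → (2,8,-5)
river: ρ → (-5,2,5)
river: ρ → (5,8,-2)
river: ρ → (-2,8,5)
river: ρ → (5,2,-5)
closes: descent 0, river 6
min |a| on river = 2

2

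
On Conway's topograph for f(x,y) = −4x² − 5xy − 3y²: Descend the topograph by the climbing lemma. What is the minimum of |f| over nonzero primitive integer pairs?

translate: b→-3 (≡5 mod 8), so (4,5,3)→(4,-3,2)
flip: (4,-3,2)→(2,3,4)
translate: b→-1 (≡3 mod 4), so (2,3,4)→(2,-1,3)
reduced (well bottom): (2,-1,3) with a≤c, −a<b≤a
well minimum |f| = |-2| = 2 (negative-definite)

2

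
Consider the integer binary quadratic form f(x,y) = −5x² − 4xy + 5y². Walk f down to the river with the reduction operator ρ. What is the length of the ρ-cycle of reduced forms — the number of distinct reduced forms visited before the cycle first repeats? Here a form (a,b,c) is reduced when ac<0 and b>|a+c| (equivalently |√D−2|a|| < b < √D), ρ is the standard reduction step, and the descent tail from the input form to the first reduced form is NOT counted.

D = 116, ⌊√D⌋ = 10
descent: ρ → (5,4,-5)  [lands on river]
river: ρ → (-5,6,4)
river: ρ → (4,10,-1)
river: ρ → (-1,10,4)
river: ρ → (4,6,-5)
river: ρ → (-5,4,5)
river: ρ → (5,6,-4)
river: ρ → (-4,10,1)
river: ρ → (1,10,-4)
river: ρ → (-4,6,5)
ρ-cycle length = 10 (tail of 1 descent step not counted)

10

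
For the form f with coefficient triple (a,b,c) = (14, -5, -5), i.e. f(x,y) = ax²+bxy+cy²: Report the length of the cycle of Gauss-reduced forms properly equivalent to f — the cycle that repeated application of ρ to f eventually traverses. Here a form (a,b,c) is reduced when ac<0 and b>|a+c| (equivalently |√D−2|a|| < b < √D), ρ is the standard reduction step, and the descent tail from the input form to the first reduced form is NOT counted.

D = 305, ⌊√D⌋ = 17
descent: ρ → (-5,15,4)  [lands on river]
river: ρ → (4,17,-1)
river: ρ → (-1,17,4)
river: ρ → (4,15,-5)
ρ-cycle length = 4 (tail of 1 descent step not counted)

4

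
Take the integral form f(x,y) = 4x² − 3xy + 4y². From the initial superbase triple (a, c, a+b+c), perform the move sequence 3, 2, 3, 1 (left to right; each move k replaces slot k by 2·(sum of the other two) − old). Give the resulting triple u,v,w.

start (4,4,5) = (f(1,0),f(0,1),f(1,1))
replace slot 3: 2·(4+4) − 5 = 11 → (4,4,11)
replace slot 2: 2·(4+11) − 4 = 26 → (4,26,11)
replace slot 3: 2·(4+26) − 11 = 49 → (4,26,49)
replace slot 1: 2·(26+49) − 4 = 146 → (146,26,49)

146,26,49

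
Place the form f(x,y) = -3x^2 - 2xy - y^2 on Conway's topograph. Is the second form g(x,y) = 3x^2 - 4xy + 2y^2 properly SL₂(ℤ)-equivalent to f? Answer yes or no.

D₁ = -8, D₂ = -8
f is negative-definite; reduce −f:
−f: flip: (3,2,1)→(1,-2,3)
−f: translate: b→0 (≡-2 mod 2), so (1,-2,3)→(1,0,2)
−f: reduced (well bottom): (1,0,2) with a≤c, −a<b≤a
flip sign back: reduced form of f is (-1,0,-2)
g: translate: b→2 (≡-4 mod 6), so (3,-4,2)→(3,2,1)
g: flip: (3,2,1)→(1,-2,3)
g: translate: b→0 (≡-2 mod 2), so (1,-2,3)→(1,0,2)
g: reduced (well bottom): (1,0,2) with a≤c, −a<b≤a
reduced forms (-1, 0, -2) vs (1, 0, 2) ⇒ inequivalent

no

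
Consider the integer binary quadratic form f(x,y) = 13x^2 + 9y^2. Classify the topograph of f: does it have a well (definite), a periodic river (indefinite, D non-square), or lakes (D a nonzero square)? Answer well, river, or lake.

D = b²−4ac = 0² − 4·13·9 = -468
D < 0 ⇒ definite ⇒ every region one sign ⇒ single well

well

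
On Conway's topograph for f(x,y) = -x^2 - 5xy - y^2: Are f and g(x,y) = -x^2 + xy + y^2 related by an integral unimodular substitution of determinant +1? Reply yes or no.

D₁ = 21, D₂ = 5
discriminants differ ⇒ not SL₂(ℤ)-equivalent

no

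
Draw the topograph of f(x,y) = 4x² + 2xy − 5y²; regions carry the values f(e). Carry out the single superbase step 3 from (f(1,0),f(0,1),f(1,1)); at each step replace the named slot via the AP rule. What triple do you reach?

start (4,-5,1) = (f(1,0),f(0,1),f(1,1))
replace slot 3: 2·(4+(-5)) − 1 = -3 → (4,-5,-3)

4,-5,-3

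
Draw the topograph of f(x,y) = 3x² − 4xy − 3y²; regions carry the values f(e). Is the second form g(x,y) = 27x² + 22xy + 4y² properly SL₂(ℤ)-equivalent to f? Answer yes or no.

D₁ = 52, D₂ = 52
river cycle of f (length 10): (-3, 4, 3), (3, 2, -4), (-4, 6, 1), (1, 6, -4), (-4, 2, 3), (3, 4, -3), (-3, 2, 4), (4, 6, -1), (-1, 6, 4), (4, 2, -3)
river cycle of g (length 10): (4, 2, -3), (-3, 4, 3), (3, 2, -4), (-4, 6, 1), (1, 6, -4), (-4, 2, 3), (3, 4, -3), (-3, 2, 4), (4, 6, -1), (-1, 6, 4)
cycles coincide ⇒ equivalent

yes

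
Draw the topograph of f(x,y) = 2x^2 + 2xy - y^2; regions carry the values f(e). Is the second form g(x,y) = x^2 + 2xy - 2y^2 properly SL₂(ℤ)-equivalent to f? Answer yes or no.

D₁ = 12, D₂ = 12
river cycle of f (length 2): (-1, 2, 2), (2, 2, -1)
river cycle of g (length 2): (-2, 2, 1), (1, 2, -2)
cycles differ ⇒ inequivalent

no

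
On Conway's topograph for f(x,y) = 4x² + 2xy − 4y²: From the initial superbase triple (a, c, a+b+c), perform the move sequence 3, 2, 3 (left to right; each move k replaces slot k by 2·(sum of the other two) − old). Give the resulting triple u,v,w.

start (4,-4,2) = (f(1,0),f(0,1),f(1,1))
replace slot 3: 2·(4+(-4)) − 2 = -2 → (4,-4,-2)
replace slot 2: 2·(4+(-2)) − (-4) = 8 → (4,8,-2)
replace slot 3: 2·(4+8) − (-2) = 26 → (4,8,26)

4,8,26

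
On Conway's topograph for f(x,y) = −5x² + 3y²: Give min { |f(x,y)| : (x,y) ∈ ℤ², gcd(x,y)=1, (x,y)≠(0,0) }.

descent: ρ → (3,6,-2)  [lands on river]
river: ρ → (-2,6,3)
closes: descent 1, river 2
min |a| on river = 2

2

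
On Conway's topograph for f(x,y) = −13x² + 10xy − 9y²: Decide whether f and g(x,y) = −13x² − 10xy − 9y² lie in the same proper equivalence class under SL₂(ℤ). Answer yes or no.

D₁ = -368, D₂ = -368
f is negative-definite; reduce −f:
−f: flip: (13,-10,9)→(9,10,13)
−f: translate: b→-8 (≡10 mod 18), so (9,10,13)→(9,-8,12)
−f: reduced (well bottom): (9,-8,12) with a≤c, −a<b≤a
flip sign back: reduced form of f is (-9,8,-12)
g is negative-definite; reduce −g:
−g: flip: (13,10,9)→(9,-10,13)
−g: translate: b→8 (≡-10 mod 18), so (9,-10,13)→(9,8,12)
−g: reduced (well bottom): (9,8,12) with a≤c, −a<b≤a
flip sign back: reduced form of g is (-9,-8,-12)
reduced forms (-9, 8, -12) vs (-9, -8, -12) ⇒ inequivalent

no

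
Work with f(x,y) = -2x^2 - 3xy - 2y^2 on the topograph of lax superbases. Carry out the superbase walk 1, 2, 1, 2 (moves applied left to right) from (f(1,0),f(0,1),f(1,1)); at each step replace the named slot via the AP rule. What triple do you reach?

start (-2,-2,-7) = (f(1,0),f(0,1),f(1,1))
replace slot 1: 2·((-2)+(-7)) − (-2) = -16 → (-16,-2,-7)
replace slot 2: 2·((-16)+(-7)) − (-2) = -44 → (-16,-44,-7)
replace slot 1: 2·((-44)+(-7)) − (-16) = -86 → (-86,-44,-7)
replace slot 2: 2·((-86)+(-7)) − (-44) = -142 → (-86,-142,-7)

-86,-142,-7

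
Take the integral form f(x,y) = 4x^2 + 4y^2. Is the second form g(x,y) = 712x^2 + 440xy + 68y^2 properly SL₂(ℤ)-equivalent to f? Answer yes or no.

D₁ = -64, D₂ = -64
f: reduced (well bottom): (4,0,4) with a≤c, −a<b≤a
g: flip: (712,440,68)→(68,-440,712)
g: translate: b→-32 (≡-440 mod 136), so (68,-440,712)→(68,-32,4)
g: flip: (68,-32,4)→(4,32,68)
g: translate: b→0 (≡32 mod 8), so (4,32,68)→(4,0,4)
g: reduced (well bottom): (4,0,4) with a≤c, −a<b≤a
reduced forms (4, 0, 4) vs (4, 0, 4) ⇒ equivalent

yes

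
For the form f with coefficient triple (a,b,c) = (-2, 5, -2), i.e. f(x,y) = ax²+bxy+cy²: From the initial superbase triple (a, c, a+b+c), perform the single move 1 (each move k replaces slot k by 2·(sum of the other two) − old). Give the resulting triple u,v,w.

start (-2,-2,1) = (f(1,0),f(0,1),f(1,1))
replace slot 1: 2·((-2)+1) − (-2) = 0 → (0,-2,1)

0,-2,1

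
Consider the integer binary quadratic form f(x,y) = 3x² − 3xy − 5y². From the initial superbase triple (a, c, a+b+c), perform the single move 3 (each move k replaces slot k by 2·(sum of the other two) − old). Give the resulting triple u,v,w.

start (3,-5,-5) = (f(1,0),f(0,1),f(1,1))
replace slot 3: 2·(3+(-5)) − (-5) = 1 → (3,-5,1)

3,-5,1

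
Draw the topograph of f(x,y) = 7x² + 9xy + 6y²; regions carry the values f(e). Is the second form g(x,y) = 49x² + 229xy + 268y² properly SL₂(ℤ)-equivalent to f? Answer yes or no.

D₁ = -87, D₂ = -87
f: translate: b→-5 (≡9 mod 14), so (7,9,6)→(7,-5,4)
f: flip: (7,-5,4)→(4,5,7)
f: translate: b→-3 (≡5 mod 8), so (4,5,7)→(4,-3,6)
f: reduced (well bottom): (4,-3,6) with a≤c, −a<b≤a
g: translate: b→33 (≡229 mod 98), so (49,229,268)→(49,33,6)
g: flip: (49,33,6)→(6,-33,49)
g: translate: b→3 (≡-33 mod 12), so (6,-33,49)→(6,3,4)
g: flip: (6,3,4)→(4,-3,6)
g: reduced (well bottom): (4,-3,6) with a≤c, −a<b≤a
reduced forms (4, -3, 6) vs (4, -3, 6) ⇒ equivalent

yes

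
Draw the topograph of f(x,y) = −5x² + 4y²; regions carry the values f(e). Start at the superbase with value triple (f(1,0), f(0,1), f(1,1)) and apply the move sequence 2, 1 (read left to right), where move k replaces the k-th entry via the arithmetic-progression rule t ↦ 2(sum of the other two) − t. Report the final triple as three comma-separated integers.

start (-5,4,-1) = (f(1,0),f(0,1),f(1,1))
replace slot 2: 2·((-5)+(-1)) − 4 = -16 → (-5,-16,-1)
replace slot 1: 2·((-16)+(-1)) − (-5) = -29 → (-29,-16,-1)

-29,-16,-1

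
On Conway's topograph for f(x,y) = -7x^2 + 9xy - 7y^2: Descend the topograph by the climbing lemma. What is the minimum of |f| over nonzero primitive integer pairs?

translate: b→5 (≡-9 mod 14), so (7,-9,7)→(7,5,5)
flip: (7,5,5)→(5,-5,7)
translate: b→5 (≡-5 mod 10), so (5,-5,7)→(5,5,7)
reduced (well bottom): (5,5,7) with a≤c, −a<b≤a
well minimum |f| = |-5| = 5 (negative-definite)

5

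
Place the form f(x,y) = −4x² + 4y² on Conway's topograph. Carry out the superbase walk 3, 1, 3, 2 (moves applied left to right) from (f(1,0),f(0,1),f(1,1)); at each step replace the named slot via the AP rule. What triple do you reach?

start (-4,4,0) = (f(1,0),f(0,1),f(1,1))
replace slot 3: 2·((-4)+4) − 0 = 0 → (-4,4,0)
replace slot 1: 2·(4+0) − (-4) = 12 → (12,4,0)
replace slot 3: 2·(12+4) − 0 = 32 → (12,4,32)
replace slot 2: 2·(12+32) − 4 = 84 → (12,84,32)

12,84,32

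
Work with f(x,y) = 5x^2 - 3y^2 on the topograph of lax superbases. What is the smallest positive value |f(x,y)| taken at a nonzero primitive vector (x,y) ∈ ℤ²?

descent: ρ → (-3,6,2)  [lands on river]
river: ρ → (2,6,-3)
closes: descent 1, river 2
min |a| on river = 2

2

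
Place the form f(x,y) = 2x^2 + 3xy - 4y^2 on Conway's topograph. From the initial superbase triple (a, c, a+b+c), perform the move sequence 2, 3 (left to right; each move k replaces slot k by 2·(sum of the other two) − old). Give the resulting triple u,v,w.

start (2,-4,1) = (f(1,0),f(0,1),f(1,1))
replace slot 2: 2·(2+1) − (-4) = 10 → (2,10,1)
replace slot 3: 2·(2+10) − 1 = 23 → (2,10,23)

2,10,23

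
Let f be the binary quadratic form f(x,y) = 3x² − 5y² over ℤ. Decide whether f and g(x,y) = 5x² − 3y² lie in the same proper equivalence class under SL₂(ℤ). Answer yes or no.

D₁ = 60, D₂ = 60
river cycle of f (length 2): (3, 6, -2), (-2, 6, 3)
river cycle of g (length 2): (-3, 6, 2), (2, 6, -3)
cycles differ ⇒ inequivalent

no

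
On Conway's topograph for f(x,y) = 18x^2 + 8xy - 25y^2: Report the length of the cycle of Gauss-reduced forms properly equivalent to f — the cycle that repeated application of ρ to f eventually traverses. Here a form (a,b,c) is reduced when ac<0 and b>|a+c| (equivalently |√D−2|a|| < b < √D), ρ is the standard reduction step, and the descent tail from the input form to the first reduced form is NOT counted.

D = 1864, ⌊√D⌋ = 43
river: ρ → (-25,42,1)
river: ρ → (1,42,-25)
river: ρ → (-25,8,18)
river: ρ → (18,28,-15)
river: ρ → (-15,32,14)
river: ρ → (14,24,-23)
river: ρ → (-23,22,15)
river: ρ → (15,38,-7)
river: ρ → (-7,32,30)
river: ρ → (30,28,-9)
river: ρ → (-9,26,33)
river: ρ → (33,40,-2)
river: ρ → (-2,40,33)
river: ρ → (33,26,-9)
river: ρ → (-9,28,30)
river: ρ → (30,32,-7)
river: ρ → (-7,38,15)
river: ρ → (15,22,-23)
river: ρ → (-23,24,14)
river: ρ → (14,32,-15)
river: ρ → (-15,28,18)
river: ρ → (18,8,-25)
ρ-cycle length = 22 (tail of 0 descent steps not counted)

22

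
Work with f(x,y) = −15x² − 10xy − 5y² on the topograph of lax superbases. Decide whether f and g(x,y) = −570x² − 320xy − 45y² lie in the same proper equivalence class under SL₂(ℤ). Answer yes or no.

D₁ = -200, D₂ = -200
f is negative-definite; reduce −f:
−f: flip: (15,10,5)→(5,-10,15)
−f: translate: b→0 (≡-10 mod 10), so (5,-10,15)→(5,0,10)
−f: reduced (well bottom): (5,0,10) with a≤c, −a<b≤a
flip sign back: reduced form of f is (-5,0,-10)
g is negative-definite; reduce −g:
−g: flip: (570,320,45)→(45,-320,570)
−g: translate: b→40 (≡-320 mod 90), so (45,-320,570)→(45,40,10)
−g: flip: (45,40,10)→(10,-40,45)
−g: translate: b→0 (≡-40 mod 20), so (10,-40,45)→(10,0,5)
−g: flip: (10,0,5)→(5,0,10)
−g: reduced (well bottom): (5,0,10) with a≤c, −a<b≤a
flip sign back: reduced form of g is (-5,0,-10)
reduced forms (-5, 0, -10) vs (-5, 0, -10) ⇒ equivalent

yes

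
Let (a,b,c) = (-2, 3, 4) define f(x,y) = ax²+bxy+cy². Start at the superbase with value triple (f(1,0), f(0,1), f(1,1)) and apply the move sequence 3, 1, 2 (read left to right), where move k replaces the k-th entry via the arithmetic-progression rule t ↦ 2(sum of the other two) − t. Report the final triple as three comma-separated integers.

start (-2,4,5) = (f(1,0),f(0,1),f(1,1))
replace slot 3: 2·((-2)+4) − 5 = -1 → (-2,4,-1)
replace slot 1: 2·(4+(-1)) − (-2) = 8 → (8,4,-1)
replace slot 2: 2·(8+(-1)) − 4 = 10 → (8,10,-1)

8,10,-1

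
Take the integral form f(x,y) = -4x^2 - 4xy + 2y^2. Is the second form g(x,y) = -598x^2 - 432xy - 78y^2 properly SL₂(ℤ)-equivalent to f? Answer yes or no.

D₁ = 48, D₂ = 48
river cycle of f (length 2): (2, 4, -4), (-4, 4, 2)
river cycle of g (length 2): (-4, 4, 2), (2, 4, -4)
cycles coincide ⇒ equivalent

yes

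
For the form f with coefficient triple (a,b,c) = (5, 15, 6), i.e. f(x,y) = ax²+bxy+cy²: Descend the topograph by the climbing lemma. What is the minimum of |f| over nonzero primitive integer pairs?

descent: ρ → (6,9,-1)  [lands on river]
river: ρ → (-1,9,6)
river: ρ → (6,3,-4)
river: ρ → (-4,5,5)
river: ρ → (5,5,-4)
river: ρ → (-4,3,6)
closes: descent 1, river 6
min |a| on river = 1

1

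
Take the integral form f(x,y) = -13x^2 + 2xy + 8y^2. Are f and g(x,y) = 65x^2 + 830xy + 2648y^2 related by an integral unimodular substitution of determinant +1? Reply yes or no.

D₁ = 420, D₂ = 420
river cycle of f (length 4): (8, 14, -7), (-7, 14, 8), (8, 18, -3), (-3, 18, 8)
river cycle of g (length 4): (8, 14, -7), (-7, 14, 8), (8, 18, -3), (-3, 18, 8)
cycles coincide ⇒ equivalent

yes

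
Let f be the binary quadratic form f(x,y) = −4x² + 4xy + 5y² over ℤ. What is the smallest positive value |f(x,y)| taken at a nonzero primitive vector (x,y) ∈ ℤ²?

river: ρ → (5,6,-3)
river: ρ → (-3,6,5)
river: ρ → (5,4,-4)
river: ρ → (-4,4,5)
closes: descent 0, river 4
min |a| on river = 3

3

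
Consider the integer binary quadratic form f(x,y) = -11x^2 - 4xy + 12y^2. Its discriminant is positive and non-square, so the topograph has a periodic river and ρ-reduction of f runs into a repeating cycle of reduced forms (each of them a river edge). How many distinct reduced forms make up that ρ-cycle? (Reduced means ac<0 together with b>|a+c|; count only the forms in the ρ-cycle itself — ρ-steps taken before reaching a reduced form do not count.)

D = 544, ⌊√D⌋ = 23
descent: ρ → (12,4,-11)  [lands on river]
river: ρ → (-11,18,5)
river: ρ → (5,22,-3)
river: ρ → (-3,20,12)
ρ-cycle length = 4 (tail of 1 descent step not counted)

4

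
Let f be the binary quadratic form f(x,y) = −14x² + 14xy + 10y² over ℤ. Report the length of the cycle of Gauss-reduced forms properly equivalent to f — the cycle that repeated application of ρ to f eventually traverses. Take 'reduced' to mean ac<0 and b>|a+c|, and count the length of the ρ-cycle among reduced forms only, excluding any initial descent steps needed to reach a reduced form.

D = 756, ⌊√D⌋ = 27
river: ρ → (10,26,-2)
river: ρ → (-2,26,10)
river: ρ → (10,14,-14)
river: ρ → (-14,14,10)
ρ-cycle length = 4 (tail of 0 descent steps not counted)

4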